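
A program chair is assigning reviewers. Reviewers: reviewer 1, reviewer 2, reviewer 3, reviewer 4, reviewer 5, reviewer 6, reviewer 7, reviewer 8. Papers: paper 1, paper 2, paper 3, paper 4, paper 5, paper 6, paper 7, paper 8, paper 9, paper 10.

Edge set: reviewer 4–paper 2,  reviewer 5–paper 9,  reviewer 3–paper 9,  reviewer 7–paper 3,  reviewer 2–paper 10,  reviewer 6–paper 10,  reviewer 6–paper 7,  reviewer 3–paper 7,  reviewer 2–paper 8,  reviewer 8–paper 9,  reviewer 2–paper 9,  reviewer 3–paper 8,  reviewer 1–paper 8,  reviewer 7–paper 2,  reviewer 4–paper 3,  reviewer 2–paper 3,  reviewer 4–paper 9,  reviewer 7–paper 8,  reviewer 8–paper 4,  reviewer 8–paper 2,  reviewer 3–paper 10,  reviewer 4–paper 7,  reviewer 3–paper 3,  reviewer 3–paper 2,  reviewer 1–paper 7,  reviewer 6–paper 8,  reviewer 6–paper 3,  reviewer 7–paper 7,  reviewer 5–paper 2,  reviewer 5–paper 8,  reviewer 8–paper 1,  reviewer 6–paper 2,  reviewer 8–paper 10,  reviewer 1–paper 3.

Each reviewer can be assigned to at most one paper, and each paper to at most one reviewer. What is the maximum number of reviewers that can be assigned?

One maximum matching: reviewer 1→paper 3, reviewer 2→paper 8, reviewer 3→paper 10, reviewer 4→paper 7, reviewer 5→paper 9, reviewer 6→paper 2, reviewer 8→paper 4.
The set {reviewer 1, reviewer 2, reviewer 3, reviewer 4, reviewer 5, reviewer 6, reviewer 7} has only 6 neighbours ({paper 10, paper 2, paper 3, paper 7, paper 8, paper 9}), so by Hall's theorem at most 7 of the 8 reviewers can be matched.

7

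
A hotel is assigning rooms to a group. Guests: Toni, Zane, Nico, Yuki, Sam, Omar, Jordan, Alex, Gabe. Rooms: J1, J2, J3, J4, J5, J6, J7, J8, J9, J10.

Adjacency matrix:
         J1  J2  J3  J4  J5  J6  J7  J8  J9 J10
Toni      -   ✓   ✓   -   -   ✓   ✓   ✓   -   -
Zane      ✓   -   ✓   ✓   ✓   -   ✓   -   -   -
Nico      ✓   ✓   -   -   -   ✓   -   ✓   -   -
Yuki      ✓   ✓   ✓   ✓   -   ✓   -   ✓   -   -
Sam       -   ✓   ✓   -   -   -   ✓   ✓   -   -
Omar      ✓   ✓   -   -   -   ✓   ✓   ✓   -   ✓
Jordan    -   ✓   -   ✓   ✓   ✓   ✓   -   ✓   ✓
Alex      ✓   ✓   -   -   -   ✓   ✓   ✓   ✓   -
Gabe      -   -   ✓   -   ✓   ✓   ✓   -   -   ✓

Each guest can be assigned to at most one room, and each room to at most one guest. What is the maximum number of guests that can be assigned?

For example, pair Toni→J3, Zane→J5, Nico→J1, Yuki→J4, Sam→J8, Omar→J7, Jordan→J2, Alex→J9, Gabe→J6.
This saturates every guest, so 9 is the maximum.

9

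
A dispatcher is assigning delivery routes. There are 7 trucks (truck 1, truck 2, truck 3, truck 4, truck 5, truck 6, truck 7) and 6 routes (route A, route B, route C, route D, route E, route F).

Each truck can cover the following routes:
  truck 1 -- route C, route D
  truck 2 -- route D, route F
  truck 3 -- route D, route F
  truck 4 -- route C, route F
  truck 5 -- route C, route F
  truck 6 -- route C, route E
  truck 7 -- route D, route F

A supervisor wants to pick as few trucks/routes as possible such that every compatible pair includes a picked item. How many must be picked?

{truck 6, route C, route D, route F} is a vertex cover of size 4: every edge has an endpoint in this set.
No smaller cover exists because truck 1–route C, truck 2–route D, truck 3–route F, truck 6–route E is a matching of size 4, and a cover must include an endpoint of each of these disjoint edges (König's theorem).

4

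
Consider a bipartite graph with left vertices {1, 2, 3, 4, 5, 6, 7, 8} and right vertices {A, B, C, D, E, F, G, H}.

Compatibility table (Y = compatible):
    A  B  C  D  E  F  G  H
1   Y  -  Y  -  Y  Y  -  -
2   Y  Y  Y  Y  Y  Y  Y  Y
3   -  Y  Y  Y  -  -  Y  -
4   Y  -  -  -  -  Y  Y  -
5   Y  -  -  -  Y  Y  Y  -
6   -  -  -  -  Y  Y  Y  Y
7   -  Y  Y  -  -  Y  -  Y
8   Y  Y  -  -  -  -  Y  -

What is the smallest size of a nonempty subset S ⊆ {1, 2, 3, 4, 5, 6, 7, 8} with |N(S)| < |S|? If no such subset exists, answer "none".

A matching saturating every left vertex exists, for instance 1→E, 2→D, 3→C, 4→G, 5→A, 6→H, 7→F, 8→B.
By Hall's marriage theorem, this means |N(S)| ≥ |S| for every subset S, so no violating subset exists.

none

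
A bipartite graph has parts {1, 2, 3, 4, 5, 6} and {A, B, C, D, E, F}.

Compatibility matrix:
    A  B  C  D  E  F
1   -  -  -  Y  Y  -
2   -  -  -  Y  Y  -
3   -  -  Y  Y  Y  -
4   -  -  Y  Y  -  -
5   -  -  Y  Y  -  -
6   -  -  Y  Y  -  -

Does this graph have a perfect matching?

No

The set {1, 2, 3, 4, 5, 6} has only 3 neighbours ({C, D, E}), so by Hall's theorem at most 3 of the 6 left vertices can be matched.
Hence no matching covers every left vertex.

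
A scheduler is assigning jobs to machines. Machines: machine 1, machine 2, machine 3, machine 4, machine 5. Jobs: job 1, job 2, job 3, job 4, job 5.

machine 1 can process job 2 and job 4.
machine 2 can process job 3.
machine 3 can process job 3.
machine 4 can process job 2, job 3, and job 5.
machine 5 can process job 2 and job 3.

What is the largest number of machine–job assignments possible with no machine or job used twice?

A valid assignment of size 4: machine 1→job 4, machine 2→job 3, machine 4→job 5, machine 5→job 2.
The set {machine 2, machine 3} has only 1 neighbour ({job 3}), so by Hall's theorem at most 4 of the 5 machines can be matched.

4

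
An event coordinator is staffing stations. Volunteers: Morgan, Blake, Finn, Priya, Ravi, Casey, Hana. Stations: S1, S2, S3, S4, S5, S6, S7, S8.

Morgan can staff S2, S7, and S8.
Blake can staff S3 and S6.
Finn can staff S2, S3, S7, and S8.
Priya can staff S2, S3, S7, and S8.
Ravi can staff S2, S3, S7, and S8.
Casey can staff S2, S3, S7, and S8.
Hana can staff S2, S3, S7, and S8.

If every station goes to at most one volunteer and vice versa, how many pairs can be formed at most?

5

One maximum matching: Morgan–S7, Blake–S6, Finn–S3, Priya–S8, Ravi–S2.
The set {Morgan, Finn, Priya, Ravi, Casey, Hana} has only 4 neighbours ({S2, S3, S7, S8}), so by Hall's theorem at most 5 of the 7 volunteers can be matched.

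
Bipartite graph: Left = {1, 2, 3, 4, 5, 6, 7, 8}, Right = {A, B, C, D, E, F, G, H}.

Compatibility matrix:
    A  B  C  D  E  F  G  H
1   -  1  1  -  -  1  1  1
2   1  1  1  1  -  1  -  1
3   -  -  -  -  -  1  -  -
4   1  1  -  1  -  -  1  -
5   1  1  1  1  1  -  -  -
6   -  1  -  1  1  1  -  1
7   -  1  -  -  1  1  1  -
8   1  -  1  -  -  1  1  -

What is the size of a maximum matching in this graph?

8

A valid assignment of size 8: 1–H, 2–A, 3–F, 4–G, 5–E, 6–D, 7–B, 8–C.
This saturates every left vertex, so 8 is the maximum.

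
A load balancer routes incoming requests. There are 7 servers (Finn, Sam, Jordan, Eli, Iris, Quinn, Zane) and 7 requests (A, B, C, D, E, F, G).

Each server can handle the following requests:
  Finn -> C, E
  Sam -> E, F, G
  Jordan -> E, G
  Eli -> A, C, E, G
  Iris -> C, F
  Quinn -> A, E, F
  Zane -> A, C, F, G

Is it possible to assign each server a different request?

The set {Finn, Sam, Jordan, Eli, Iris, Quinn, Zane} has only 5 neighbours ({A, C, E, F, G}), so by Hall's theorem at most 5 of the 7 servers can be matched.
Hence no matching covers every server.

No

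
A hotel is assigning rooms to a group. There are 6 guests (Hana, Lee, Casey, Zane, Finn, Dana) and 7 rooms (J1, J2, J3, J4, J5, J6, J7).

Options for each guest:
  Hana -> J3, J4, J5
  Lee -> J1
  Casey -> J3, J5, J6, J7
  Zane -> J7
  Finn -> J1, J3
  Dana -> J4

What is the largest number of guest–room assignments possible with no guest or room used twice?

One maximum matching: Hana-J5, Lee-J1, Casey-J6, Zane-J7, Finn-J3, Dana-J4.
This saturates every guest, so 6 is the maximum.

6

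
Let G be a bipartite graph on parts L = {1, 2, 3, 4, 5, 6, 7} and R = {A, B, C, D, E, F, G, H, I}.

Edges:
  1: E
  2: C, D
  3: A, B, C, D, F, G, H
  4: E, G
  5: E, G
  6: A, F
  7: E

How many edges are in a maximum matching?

One maximum matching: 1→E, 2→C, 3→A, 4→G, 6→F.
The set {1, 4, 5, 7} has only 2 neighbours ({E, G}), so by Hall's theorem at most 5 of the 7 left vertices can be matched.

5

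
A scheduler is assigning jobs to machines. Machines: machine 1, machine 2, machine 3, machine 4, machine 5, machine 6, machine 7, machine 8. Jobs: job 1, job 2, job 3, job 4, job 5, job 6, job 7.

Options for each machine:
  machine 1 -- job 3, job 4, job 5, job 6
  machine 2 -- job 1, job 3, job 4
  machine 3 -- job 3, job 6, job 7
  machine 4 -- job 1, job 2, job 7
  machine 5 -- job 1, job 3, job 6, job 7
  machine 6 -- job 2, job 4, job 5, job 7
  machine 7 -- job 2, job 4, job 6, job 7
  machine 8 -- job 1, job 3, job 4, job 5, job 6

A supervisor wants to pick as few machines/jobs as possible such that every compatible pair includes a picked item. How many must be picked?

A maximum matching has 7 edges (e.g. machine 1–job 5, machine 2–job 3, machine 3–job 7, machine 4–job 1, machine 5–job 6, machine 6–job 4, machine 7–job 2).
By König's theorem the minimum vertex cover has the same size. One such cover is {job 1, job 2, job 3, job 4, job 5, job 6, job 7}.

7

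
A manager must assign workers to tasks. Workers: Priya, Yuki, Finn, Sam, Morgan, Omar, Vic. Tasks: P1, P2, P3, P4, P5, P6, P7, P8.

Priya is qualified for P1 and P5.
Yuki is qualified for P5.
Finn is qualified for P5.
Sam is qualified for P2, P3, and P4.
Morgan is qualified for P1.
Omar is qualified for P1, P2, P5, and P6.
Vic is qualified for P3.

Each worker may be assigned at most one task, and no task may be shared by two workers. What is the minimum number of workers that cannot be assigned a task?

One maximum matching: Priya→P1, Yuki→P5, Sam→P4, Omar→P6, Vic→P3.
The set {Priya, Yuki, Finn, Morgan} has only 2 neighbours ({P1, P5}), so by Hall's theorem at most 5 of the 7 workers can be matched.
That matches 5 of the 7, leaving 2 unmatched; no matching can do better.

2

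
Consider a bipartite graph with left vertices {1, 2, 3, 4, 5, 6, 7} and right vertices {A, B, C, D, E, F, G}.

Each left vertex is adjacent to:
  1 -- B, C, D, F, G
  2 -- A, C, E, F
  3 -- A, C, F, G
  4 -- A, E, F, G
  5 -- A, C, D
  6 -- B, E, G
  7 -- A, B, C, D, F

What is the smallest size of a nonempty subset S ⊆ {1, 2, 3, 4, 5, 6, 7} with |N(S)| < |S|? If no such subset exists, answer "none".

none

A matching saturating every left vertex exists, for instance 1→G, 2→C, 3→F, 4→E, 5→D, 6→B, 7→A.
By Hall's marriage theorem, this means |N(S)| ≥ |S| for every subset S, so no violating subset exists.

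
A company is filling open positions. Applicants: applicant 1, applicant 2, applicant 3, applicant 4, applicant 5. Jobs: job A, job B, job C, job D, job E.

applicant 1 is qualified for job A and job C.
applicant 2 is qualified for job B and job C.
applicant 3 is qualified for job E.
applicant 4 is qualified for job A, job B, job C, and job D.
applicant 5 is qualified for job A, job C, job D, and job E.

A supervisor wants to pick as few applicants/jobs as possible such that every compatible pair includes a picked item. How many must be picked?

The 5 edges applicant 1–job C, applicant 2–job B, applicant 3–job E, applicant 4–job D, applicant 5–job A form a matching, so any vertex cover needs at least 5 vertices (one per matched edge).
Conversely {applicant 1, applicant 2, applicant 3, applicant 4, applicant 5} meets every edge and has exactly 5 vertices, so 5 is optimal.

5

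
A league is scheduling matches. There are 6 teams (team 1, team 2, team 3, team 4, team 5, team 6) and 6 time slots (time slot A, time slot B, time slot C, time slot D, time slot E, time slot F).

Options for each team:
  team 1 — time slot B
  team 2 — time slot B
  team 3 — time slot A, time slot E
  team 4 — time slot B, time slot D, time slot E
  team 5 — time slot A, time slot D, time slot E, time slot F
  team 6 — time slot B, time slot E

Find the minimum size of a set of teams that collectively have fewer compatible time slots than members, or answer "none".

Take S = {team 1, team 2}. Its neighbourhood is {time slot B}, so |N(S)| = 1 < |S| = 2.
No single vertex violates Hall's condition since each has at least one neighbour, so 2 is the minimum.

2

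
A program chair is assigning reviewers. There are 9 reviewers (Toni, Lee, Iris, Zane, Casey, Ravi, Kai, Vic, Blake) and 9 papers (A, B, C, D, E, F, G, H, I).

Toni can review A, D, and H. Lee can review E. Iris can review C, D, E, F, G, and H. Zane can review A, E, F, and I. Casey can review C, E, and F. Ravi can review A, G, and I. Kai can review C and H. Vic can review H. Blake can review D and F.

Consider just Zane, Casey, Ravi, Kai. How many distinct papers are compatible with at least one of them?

The union of neighbours of {Zane, Casey, Ravi, Kai} is {A, C, E, F, G, H, I}, which has 7 elements.
Since |N(S)| = 7 ≥ |S| = 4, Hall's condition holds for this subset.

7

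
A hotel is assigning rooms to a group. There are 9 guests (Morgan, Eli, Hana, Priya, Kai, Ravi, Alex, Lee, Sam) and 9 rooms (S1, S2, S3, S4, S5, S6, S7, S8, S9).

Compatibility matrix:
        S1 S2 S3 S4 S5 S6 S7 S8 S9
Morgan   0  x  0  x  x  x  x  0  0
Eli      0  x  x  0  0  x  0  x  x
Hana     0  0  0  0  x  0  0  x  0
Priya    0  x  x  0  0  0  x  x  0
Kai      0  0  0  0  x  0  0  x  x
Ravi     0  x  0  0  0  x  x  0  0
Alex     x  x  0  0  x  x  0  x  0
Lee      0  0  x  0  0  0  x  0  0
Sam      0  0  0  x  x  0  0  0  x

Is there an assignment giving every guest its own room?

Yes

For example, pair Morgan-S2, Eli-S6, Hana-S5, Priya-S8, Kai-S9, Ravi-S7, Alex-S1, Lee-S3, Sam-S4.
All 9 guests are covered.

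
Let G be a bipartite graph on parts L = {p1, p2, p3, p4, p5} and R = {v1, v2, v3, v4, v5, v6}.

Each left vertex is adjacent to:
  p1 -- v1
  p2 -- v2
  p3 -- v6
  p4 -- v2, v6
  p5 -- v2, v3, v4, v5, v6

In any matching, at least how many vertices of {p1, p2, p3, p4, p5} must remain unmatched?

For example, pair p1–v1, p2–v2, p3–v6, p5–v3.
The set {p2, p3, p4} has only 2 neighbours ({v2, v6}), so by Hall's theorem at most 4 of the 5 left vertices can be matched.
That matches 4 of the 5, leaving 1 unmatched; no matching can do better.

1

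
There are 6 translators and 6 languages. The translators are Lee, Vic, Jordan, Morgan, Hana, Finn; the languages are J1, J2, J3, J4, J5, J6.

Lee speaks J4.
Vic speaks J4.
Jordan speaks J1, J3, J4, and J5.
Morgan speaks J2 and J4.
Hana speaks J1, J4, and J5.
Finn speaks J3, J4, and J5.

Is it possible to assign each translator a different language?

The set {Lee, Vic} has only 1 neighbour ({J4}), so by Hall's theorem at most 5 of the 6 translators can be matched.
Hence no matching covers every translator.

No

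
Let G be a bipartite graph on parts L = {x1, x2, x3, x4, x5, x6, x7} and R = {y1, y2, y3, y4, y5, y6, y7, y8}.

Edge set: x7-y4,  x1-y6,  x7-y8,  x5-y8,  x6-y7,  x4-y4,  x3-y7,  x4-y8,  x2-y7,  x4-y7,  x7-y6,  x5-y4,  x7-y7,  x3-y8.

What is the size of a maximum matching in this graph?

One maximum matching: x1–y6, x2–y7, x3–y8, x4–y4.
The set {x1, x2, x3, x4, x5, x6, x7} has only 4 neighbours ({y4, y6, y7, y8}), so by Hall's theorem at most 4 of the 7 left vertices can be matched.

4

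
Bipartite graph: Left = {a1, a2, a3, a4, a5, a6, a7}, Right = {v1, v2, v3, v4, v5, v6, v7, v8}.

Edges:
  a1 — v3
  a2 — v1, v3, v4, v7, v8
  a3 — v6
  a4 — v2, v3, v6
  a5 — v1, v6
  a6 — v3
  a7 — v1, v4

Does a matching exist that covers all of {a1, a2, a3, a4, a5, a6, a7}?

No

The set {a1, a6} has only 1 neighbour ({v3}), so by Hall's theorem at most 6 of the 7 left vertices can be matched.
Hence no matching covers every left vertex.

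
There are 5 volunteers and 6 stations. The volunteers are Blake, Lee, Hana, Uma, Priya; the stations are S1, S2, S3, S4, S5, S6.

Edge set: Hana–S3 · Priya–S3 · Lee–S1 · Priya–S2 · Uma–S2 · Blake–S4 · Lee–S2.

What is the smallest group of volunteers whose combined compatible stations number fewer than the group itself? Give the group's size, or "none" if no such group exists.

3

Take S = {Hana, Uma, Priya}. Its neighbourhood is {S2, S3}, so |N(S)| = 2 < |S| = 3.
Every subset of size less than 3 has at least as many neighbours as members, so 3 is the minimum.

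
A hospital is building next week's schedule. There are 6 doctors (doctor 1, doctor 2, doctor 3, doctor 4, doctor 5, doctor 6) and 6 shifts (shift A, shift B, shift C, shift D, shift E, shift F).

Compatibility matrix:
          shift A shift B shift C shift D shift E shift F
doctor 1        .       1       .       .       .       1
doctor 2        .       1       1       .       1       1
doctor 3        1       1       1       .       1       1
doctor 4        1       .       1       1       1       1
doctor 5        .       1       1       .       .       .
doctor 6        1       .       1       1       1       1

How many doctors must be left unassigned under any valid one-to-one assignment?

For example, pair doctor 1–shift B, doctor 2–shift E, doctor 3–shift F, doctor 4–shift D, doctor 5–shift C, doctor 6–shift A.
This saturates every doctor, so 6 is the maximum.
That matches 6 of the 6, leaving 0 unmatched; no matching can do better.

0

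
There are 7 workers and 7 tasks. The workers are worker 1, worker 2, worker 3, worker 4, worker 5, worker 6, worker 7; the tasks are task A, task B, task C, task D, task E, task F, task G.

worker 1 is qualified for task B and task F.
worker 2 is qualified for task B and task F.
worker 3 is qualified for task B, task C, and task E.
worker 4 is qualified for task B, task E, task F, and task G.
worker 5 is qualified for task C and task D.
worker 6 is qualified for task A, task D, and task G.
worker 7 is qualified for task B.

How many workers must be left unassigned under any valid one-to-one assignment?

1

A valid assignment of size 6: worker 1-task F, worker 2-task B, worker 3-task E, worker 4-task G, worker 5-task C, worker 6-task D.
The set {worker 1, worker 2, worker 7} has only 2 neighbours ({task B, task F}), so by Hall's theorem at most 6 of the 7 workers can be matched.
That matches 6 of the 7, leaving 1 unmatched; no matching can do better.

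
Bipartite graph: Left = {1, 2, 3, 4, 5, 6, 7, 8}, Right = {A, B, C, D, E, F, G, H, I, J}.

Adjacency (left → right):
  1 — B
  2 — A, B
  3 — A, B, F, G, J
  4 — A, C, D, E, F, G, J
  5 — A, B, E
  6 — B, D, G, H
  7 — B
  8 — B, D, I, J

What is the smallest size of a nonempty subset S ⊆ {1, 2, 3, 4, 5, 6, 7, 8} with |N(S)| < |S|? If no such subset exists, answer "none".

2

Take S = {1, 7}. Its neighbourhood is {B}, so |N(S)| = 1 < |S| = 2.
No single vertex violates Hall's condition since each has at least one neighbour, so 2 is the minimum.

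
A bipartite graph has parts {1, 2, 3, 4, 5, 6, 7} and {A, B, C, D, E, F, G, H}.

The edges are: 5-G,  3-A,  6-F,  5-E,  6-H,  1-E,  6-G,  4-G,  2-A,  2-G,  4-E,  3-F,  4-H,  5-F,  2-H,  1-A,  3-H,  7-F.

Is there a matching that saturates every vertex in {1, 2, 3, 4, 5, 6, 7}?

The set {1, 2, 3, 4, 5, 6, 7} has only 5 neighbours ({A, E, F, G, H}), so by Hall's theorem at most 5 of the 7 left vertices can be matched.
Hence no matching covers every left vertex.

No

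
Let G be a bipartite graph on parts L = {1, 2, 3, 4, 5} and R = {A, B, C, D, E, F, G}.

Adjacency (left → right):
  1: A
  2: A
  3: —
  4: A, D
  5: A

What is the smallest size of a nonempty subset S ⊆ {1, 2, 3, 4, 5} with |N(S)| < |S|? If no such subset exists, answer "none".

1

Take S = {3}. Its neighbourhood is {}, so |N(S)| = 0 < |S| = 1.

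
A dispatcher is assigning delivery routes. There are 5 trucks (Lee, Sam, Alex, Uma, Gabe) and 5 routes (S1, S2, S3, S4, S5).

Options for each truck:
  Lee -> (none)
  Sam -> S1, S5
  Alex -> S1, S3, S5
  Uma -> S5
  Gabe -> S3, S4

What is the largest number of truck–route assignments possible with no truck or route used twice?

For example, pair Sam-S1, Alex-S3, Uma-S5, Gabe-S4.
The set {Lee} has only 0 neighbours (∅), so by Hall's theorem at most 4 of the 5 trucks can be matched.

4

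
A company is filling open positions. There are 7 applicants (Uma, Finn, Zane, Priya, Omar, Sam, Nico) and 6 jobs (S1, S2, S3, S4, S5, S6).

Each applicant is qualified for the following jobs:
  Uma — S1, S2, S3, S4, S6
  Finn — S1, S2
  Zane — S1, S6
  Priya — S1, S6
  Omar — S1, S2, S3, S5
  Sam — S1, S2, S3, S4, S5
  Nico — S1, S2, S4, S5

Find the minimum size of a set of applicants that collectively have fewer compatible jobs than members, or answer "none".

Take S = {Uma, Finn, Zane, Priya, Omar, Sam, Nico}. Its neighbourhood is {S1, S2, S3, S4, S5, S6}, so |N(S)| = 6 < |S| = 7.
Every subset of size less than 7 has at least as many neighbours as members, so 7 is the minimum.

7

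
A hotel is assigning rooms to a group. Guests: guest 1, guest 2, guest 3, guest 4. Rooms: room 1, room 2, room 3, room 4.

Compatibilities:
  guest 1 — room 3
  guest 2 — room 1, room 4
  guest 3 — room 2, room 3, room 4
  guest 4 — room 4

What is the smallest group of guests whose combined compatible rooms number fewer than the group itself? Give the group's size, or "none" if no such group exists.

A matching saturating every guest exists, for instance guest 1→room 3, guest 2→room 1, guest 3→room 2, guest 4→room 4.
By Hall's marriage theorem, this means |N(S)| ≥ |S| for every subset S, so no violating subset exists.

none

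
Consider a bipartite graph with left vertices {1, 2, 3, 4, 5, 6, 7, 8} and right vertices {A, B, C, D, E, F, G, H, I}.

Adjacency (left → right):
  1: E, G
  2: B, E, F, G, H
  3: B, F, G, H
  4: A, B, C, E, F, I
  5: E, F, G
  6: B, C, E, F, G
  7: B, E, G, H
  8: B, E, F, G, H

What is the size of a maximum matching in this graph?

7

A valid assignment of size 7: 1-G, 2-H, 3-F, 4-A, 5-E, 6-C, 7-B.
The set {1, 2, 3, 5, 7, 8} has only 5 neighbours ({B, E, F, G, H}), so by Hall's theorem at most 7 of the 8 left vertices can be matched.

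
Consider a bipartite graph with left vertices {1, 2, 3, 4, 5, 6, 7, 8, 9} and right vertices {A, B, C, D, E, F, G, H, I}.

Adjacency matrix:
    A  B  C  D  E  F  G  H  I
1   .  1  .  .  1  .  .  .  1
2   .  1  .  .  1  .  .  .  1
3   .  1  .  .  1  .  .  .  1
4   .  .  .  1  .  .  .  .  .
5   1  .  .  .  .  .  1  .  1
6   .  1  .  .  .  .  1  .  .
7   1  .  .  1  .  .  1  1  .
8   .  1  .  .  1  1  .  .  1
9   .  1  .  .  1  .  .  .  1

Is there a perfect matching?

The set {1, 2, 3, 9} has only 3 neighbours ({B, E, I}), so by Hall's theorem at most 8 of the 9 left vertices can be matched.
Hence no matching covers every left vertex.

No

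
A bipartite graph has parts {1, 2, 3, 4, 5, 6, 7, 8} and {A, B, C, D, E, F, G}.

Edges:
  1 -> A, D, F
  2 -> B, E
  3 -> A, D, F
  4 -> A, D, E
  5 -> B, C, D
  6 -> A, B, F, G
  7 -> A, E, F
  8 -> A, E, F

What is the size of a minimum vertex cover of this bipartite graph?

The 7 edges 1–F, 2–B, 3–A, 4–D, 5–C, 6–G, 7–E form a matching, so any vertex cover needs at least 7 vertices (one per matched edge).
Conversely {2, 5, 6, A, D, E, F} meets every edge and has exactly 7 vertices, so 7 is optimal.

7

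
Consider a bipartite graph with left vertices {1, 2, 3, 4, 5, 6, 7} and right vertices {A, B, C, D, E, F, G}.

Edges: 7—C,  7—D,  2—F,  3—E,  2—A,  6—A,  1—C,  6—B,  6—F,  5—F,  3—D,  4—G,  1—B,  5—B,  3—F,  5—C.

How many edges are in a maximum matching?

7

One maximum matching: 1–C, 2–A, 3–E, 4–G, 5–F, 6–B, 7–D.
This saturates every left vertex, so 7 is the maximum.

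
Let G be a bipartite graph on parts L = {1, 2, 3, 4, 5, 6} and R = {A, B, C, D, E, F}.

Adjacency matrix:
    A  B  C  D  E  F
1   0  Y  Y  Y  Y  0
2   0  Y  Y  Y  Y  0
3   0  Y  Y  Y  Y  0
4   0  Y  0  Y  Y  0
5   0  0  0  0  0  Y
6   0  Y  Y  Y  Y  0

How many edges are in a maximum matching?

5

A valid assignment of size 5: 1→D, 2→C, 3→E, 4→B, 5→F.
The set {1, 2, 3, 4, 6} has only 4 neighbours ({B, C, D, E}), so by Hall's theorem at most 5 of the 6 left vertices can be matched.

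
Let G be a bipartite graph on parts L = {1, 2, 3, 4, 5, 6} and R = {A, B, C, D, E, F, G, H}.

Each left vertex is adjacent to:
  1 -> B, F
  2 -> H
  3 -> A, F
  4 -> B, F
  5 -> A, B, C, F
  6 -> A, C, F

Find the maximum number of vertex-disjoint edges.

5

A valid assignment of size 5: 1-F, 2-H, 3-A, 4-B, 5-C.
The set {1, 3, 4, 5, 6} has only 4 neighbours ({A, B, C, F}), so by Hall's theorem at most 5 of the 6 left vertices can be matched.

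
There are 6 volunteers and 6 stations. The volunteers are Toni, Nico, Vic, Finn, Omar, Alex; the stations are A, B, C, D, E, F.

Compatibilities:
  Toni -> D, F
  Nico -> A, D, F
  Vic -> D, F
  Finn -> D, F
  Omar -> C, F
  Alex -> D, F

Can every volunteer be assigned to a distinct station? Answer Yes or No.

No

The set {Toni, Vic, Finn, Alex} has only 2 neighbours ({D, F}), so by Hall's theorem at most 4 of the 6 volunteers can be matched.
Hence no matching covers every volunteer.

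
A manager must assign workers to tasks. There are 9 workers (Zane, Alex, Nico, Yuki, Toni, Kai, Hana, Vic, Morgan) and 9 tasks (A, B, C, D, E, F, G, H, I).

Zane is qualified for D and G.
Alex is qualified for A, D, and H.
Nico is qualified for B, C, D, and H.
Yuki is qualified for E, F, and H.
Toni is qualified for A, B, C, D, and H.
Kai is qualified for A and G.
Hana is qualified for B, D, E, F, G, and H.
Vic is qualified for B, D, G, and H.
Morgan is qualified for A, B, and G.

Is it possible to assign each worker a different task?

No

The set {Zane, Alex, Nico, Toni, Kai, Vic, Morgan} has only 6 neighbours ({A, B, C, D, G, H}), so by Hall's theorem at most 8 of the 9 workers can be matched.
Hence no matching covers every worker.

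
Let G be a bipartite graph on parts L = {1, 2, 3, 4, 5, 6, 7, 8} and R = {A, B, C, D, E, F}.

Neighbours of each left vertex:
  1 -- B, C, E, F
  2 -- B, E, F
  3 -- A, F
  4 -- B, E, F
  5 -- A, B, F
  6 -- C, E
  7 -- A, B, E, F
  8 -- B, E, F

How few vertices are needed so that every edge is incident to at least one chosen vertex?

5

{A, B, C, E, F} is a vertex cover of size 5: every edge has an endpoint in this set.
No smaller cover exists because 1–C, 2–F, 3–A, 4–E, 5–B is a matching of size 5, and a cover must include an endpoint of each of these disjoint edges (König's theorem).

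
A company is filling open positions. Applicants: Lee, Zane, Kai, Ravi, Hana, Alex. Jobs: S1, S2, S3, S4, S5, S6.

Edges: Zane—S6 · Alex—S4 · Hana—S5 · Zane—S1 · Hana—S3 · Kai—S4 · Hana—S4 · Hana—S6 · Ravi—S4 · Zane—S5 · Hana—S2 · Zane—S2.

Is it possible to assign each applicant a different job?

No

The set {Lee, Kai, Ravi, Alex} has only 1 neighbour ({S4}), so by Hall's theorem at most 3 of the 6 applicants can be matched.
Hence no matching covers every applicant.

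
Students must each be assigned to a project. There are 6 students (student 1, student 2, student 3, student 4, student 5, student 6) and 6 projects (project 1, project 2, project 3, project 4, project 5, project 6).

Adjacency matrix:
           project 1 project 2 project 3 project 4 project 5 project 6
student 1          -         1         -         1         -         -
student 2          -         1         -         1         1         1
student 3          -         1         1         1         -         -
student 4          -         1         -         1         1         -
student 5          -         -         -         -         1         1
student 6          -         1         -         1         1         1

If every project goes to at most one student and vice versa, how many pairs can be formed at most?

One maximum matching: student 1–project 2, student 2–project 6, student 3–project 3, student 4–project 4, student 5–project 5.
The set {student 1, student 2, student 4, student 5, student 6} has only 4 neighbours ({project 2, project 4, project 5, project 6}), so by Hall's theorem at most 5 of the 6 students can be matched.

5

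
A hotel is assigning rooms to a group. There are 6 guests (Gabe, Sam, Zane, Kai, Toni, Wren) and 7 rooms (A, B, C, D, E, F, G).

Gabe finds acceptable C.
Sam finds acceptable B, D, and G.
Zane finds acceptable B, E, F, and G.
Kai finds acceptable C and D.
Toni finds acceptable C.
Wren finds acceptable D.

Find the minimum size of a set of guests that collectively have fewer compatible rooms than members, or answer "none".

Take S = {Gabe, Toni}. Its neighbourhood is {C}, so |N(S)| = 1 < |S| = 2.
No single vertex violates Hall's condition since each has at least one neighbour, so 2 is the minimum.

2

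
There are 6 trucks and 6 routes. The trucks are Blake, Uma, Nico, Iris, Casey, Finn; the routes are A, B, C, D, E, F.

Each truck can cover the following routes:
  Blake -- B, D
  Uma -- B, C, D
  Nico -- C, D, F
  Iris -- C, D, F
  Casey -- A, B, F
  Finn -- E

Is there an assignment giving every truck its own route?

Yes

A valid assignment of size 6: Blake–D, Uma–B, Nico–C, Iris–F, Casey–A, Finn–E.
Every truck is matched, so this is a perfect matching.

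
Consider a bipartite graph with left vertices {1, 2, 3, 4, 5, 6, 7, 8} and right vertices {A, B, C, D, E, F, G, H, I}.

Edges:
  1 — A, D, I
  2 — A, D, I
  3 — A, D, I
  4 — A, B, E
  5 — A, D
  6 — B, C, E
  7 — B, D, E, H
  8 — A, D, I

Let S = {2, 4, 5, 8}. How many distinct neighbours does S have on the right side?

The union of neighbours of {2, 4, 5, 8} is {A, B, D, E, I}, which has 5 elements.
Since |N(S)| = 5 ≥ |S| = 4, Hall's condition holds for this subset.

5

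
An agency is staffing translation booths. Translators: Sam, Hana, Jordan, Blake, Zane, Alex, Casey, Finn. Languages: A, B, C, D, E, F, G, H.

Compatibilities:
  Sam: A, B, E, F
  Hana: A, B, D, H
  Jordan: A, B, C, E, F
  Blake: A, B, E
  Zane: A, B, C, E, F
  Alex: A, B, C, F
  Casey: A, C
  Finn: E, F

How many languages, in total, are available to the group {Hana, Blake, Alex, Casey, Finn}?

The union of neighbours of {Hana, Blake, Alex, Casey, Finn} is {A, B, C, D, E, F, H}, which has 7 elements.
Since |N(S)| = 7 ≥ |S| = 5, Hall's condition holds for this subset.

7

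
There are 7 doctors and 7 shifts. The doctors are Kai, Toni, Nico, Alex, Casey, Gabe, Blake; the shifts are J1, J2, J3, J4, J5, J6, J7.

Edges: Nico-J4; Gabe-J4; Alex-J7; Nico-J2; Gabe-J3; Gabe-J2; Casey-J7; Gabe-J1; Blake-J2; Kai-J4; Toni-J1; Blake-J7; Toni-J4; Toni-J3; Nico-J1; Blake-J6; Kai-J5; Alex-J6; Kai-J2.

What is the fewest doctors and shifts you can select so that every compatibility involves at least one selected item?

A maximum matching has 7 edges (e.g. Kai–J5, Toni–J1, Nico–J4, Alex–J6, Casey–J7, Gabe–J3, Blake–J2).
By König's theorem the minimum vertex cover has the same size. One such cover is {Kai, Toni, Nico, Alex, Casey, Gabe, Blake}.

7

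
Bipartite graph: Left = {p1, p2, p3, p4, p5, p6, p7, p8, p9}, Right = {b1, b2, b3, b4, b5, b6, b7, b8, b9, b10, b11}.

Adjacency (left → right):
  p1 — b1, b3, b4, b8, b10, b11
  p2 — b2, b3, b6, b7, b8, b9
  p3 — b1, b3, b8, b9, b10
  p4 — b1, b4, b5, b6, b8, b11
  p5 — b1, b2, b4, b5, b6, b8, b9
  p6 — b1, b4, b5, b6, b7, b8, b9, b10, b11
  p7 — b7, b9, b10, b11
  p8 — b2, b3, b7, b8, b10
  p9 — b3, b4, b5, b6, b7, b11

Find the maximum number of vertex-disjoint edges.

9

For example, pair p1→b4, p2→b6, p3→b10, p4→b5, p5→b1, p6→b11, p7→b9, p8→b8, p9→b7.
All 9 left vertices are matched, so no larger matching exists.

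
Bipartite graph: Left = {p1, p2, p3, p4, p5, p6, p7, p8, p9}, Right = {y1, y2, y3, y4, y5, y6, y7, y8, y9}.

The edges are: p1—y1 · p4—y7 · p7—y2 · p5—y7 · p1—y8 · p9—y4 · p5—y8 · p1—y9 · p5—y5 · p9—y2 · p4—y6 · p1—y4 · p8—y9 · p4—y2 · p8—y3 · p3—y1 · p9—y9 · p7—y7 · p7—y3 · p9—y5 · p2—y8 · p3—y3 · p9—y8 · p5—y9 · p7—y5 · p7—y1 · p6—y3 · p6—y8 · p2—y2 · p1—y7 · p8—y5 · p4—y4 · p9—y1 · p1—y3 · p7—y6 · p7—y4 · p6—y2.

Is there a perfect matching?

For example, pair p1-y9, p2-y2, p3-y1, p4-y7, p5-y5, p6-y8, p7-y6, p8-y3, p9-y4.
Every left vertex is matched, so this is a perfect matching.

Yes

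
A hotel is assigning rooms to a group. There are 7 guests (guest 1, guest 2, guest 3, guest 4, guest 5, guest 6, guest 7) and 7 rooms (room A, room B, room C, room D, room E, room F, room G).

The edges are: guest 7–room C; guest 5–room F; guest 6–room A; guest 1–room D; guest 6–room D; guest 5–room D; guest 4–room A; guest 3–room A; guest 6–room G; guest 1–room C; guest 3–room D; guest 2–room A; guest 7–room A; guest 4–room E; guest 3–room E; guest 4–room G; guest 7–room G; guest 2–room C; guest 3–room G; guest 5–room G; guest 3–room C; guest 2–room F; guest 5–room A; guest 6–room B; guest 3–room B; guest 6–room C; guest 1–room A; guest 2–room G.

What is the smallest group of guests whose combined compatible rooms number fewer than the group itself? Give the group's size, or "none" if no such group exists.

none

A matching saturating every guest exists, for instance guest 1→room A, guest 2→room C, guest 3→room D, guest 4→room E, guest 5→room F, guest 6→room B, guest 7→room G.
By Hall's marriage theorem, this means |N(S)| ≥ |S| for every subset S, so no violating subset exists.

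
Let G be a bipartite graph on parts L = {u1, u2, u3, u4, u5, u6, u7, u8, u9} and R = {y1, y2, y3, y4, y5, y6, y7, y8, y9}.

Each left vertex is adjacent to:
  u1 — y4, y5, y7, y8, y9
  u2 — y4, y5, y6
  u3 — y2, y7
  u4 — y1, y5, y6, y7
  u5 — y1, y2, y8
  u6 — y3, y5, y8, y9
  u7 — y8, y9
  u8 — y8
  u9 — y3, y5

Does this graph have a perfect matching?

Yes

A valid assignment of size 9: u1-y7, u2-y4, u3-y2, u4-y6, u5-y1, u6-y5, u7-y9, u8-y8, u9-y3.
All 9 left vertices are covered.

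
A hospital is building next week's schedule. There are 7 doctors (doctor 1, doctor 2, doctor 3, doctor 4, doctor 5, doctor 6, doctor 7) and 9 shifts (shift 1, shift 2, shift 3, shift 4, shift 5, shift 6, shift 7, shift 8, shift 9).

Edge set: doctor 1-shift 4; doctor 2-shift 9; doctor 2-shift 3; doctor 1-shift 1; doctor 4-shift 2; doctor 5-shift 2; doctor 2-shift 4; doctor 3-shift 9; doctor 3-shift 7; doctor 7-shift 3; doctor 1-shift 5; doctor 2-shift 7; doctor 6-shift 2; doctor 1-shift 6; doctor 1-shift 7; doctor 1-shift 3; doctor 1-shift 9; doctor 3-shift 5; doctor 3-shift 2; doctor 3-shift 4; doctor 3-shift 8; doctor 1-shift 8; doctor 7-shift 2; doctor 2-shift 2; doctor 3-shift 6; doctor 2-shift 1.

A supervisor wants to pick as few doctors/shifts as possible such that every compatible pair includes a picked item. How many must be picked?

The 5 edges doctor 1–shift 7, doctor 2–shift 4, doctor 3–shift 5, doctor 4–shift 2, doctor 7–shift 3 form a matching, so any vertex cover needs at least 5 vertices (one per matched edge).
Conversely {doctor 1, doctor 2, doctor 3, doctor 7, shift 2} meets every edge and has exactly 5 vertices, so 5 is optimal.

5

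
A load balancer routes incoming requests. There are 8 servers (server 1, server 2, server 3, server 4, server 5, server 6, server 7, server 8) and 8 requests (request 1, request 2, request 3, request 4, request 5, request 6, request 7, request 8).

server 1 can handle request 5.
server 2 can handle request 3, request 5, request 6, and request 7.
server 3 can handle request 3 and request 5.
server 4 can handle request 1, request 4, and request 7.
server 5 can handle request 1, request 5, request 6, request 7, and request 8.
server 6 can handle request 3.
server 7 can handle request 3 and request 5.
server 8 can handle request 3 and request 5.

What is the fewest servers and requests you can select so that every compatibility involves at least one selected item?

{server 2, server 4, server 5, request 3, request 5} is a vertex cover of size 5: every edge has an endpoint in this set.
No smaller cover exists because server 1–request 5, server 2–request 6, server 3–request 3, server 4–request 4, server 5–request 7 is a matching of size 5, and a cover must include an endpoint of each of these disjoint edges (König's theorem).

5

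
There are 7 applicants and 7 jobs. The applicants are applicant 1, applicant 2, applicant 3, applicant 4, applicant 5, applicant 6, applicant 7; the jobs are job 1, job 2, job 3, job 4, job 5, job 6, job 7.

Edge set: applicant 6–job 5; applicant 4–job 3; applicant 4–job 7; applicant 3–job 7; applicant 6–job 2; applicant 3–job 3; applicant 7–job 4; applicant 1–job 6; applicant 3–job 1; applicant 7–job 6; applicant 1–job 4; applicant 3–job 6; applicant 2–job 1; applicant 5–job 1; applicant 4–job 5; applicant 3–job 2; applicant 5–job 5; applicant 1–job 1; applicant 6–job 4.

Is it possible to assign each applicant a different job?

Yes

One maximum matching: applicant 1–job 4, applicant 2–job 1, applicant 3–job 7, applicant 4–job 3, applicant 5–job 5, applicant 6–job 2, applicant 7–job 6.
Every applicant is matched, so this is a perfect matching.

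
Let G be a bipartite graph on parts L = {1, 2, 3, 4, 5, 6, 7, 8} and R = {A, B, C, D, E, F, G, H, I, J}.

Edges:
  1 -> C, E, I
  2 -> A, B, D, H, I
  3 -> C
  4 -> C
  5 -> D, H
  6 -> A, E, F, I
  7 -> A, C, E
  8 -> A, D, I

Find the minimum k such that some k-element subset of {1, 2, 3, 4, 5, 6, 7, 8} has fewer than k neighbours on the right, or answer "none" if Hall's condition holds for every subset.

Take S = {3, 4}. Its neighbourhood is {C}, so |N(S)| = 1 < |S| = 2.
No single vertex violates Hall's condition since each has at least one neighbour, so 2 is the minimum.

2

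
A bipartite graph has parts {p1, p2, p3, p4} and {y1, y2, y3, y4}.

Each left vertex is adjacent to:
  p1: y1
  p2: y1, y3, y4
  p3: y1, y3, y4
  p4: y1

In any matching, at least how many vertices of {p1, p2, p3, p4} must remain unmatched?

A valid assignment of size 3: p1–y1, p2–y4, p3–y3.
The set {p1, p4} has only 1 neighbour ({y1}), so by Hall's theorem at most 3 of the 4 left vertices can be matched.
That matches 3 of the 4, leaving 1 unmatched; no matching can do better.

1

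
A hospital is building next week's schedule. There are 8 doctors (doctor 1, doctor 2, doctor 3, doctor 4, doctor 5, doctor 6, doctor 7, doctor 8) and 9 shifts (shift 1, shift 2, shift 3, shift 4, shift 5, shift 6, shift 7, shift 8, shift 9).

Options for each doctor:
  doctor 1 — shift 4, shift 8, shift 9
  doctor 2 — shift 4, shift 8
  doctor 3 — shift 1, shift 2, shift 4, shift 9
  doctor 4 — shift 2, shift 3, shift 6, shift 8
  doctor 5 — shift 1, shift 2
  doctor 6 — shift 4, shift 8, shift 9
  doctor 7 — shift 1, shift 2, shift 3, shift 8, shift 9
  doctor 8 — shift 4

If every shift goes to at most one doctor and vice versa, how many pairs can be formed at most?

7

For example, pair doctor 1–shift 9, doctor 2–shift 4, doctor 3–shift 2, doctor 4–shift 6, doctor 5–shift 1, doctor 6–shift 8, doctor 7–shift 3.
The set {doctor 1, doctor 2, doctor 6, doctor 8} has only 3 neighbours ({shift 4, shift 8, shift 9}), so by Hall's theorem at most 7 of the 8 doctors can be matched.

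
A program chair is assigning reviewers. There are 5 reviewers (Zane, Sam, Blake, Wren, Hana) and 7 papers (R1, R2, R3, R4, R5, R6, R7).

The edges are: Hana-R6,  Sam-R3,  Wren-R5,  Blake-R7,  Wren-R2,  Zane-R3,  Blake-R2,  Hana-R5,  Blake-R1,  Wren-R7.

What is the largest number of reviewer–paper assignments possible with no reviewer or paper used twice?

For example, pair Zane-R3, Blake-R2, Wren-R7, Hana-R5.
The set {Zane, Sam} has only 1 neighbour ({R3}), so by Hall's theorem at most 4 of the 5 reviewers can be matched.

4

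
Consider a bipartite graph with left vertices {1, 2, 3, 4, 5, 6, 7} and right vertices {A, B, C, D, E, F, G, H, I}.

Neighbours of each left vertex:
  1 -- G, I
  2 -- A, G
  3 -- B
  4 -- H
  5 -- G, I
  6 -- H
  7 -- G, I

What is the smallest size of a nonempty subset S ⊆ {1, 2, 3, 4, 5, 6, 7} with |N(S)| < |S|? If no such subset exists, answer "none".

Take S = {4, 6}. Its neighbourhood is {H}, so |N(S)| = 1 < |S| = 2.
No single vertex violates Hall's condition since each has at least one neighbour, so 2 is the minimum.

2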